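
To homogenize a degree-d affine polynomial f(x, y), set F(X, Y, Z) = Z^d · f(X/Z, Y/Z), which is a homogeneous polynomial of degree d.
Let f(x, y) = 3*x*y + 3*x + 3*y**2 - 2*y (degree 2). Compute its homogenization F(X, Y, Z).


F(X, Y, Z) = 3*X*Y + 3*X*Z + 3*Y**2 - 2*Y*Z

deg(f) = 2.
Substitute x = X/Z, y = Y/Z into f, then multiply by Z^2.
  monomial 3·x^1·y^1 ↦ 3·X^1·Y^1·Z^0.
  monomial 3·x^1·y^0 ↦ 3·X^1·Y^0·Z^1.
  monomial 3·x^0·y^2 ↦ 3·X^0·Y^2·Z^0.
  monomial -2·x^0·y^1 ↦ -2·X^0·Y^1·Z^1.
Collecting: F(X, Y, Z) = 3*X*Y + 3*X*Z + 3*Y**2 - 2*Y*Z.


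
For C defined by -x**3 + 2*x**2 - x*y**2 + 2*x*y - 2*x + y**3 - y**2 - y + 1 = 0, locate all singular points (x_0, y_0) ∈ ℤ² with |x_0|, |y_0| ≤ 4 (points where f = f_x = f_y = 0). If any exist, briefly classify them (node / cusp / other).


Singular points: {(1, 1)}; classification: node.

Compute partial derivatives:
  f_x = -3*x**2 + 4*x - y**2 + 2*y - 2.
  f_y = -2*x*y + 2*x + 3*y**2 - 2*y - 1.
Scan x_0 ∈ {−4, ..., 4}. For each x_0, f_y(x_0, y) is a polynomial in y; find its integer roots y ∈ {−4, ..., 4}, then test f_x and f at those candidates.
  x = -4: f_y(-4, y) = 3*y**2 + 6*y - 9; vanishes at y ∈ {-3, 1}. (-4, -3): f_x = -81 ≠ 0; (-4, 1): f_x = -65 ≠ 0.
  x = -3: f_y(-3, y) = 3*y**2 + 4*y - 7; vanishes at y ∈ {1}. (-3, 1): f_x = -40 ≠ 0.
  x = -2: f_y(-2, y) = 3*y**2 + 2*y - 5; vanishes at y ∈ {1}. (-2, 1): f_x = -21 ≠ 0.
  x = -1: f_y(-1, y) = 3*y**2 - 3; vanishes at y ∈ {-1, 1}. (-1, -1): f_x = -12 ≠ 0; (-1, 1): f_x = -8 ≠ 0.
  x = 0: f_y(0, y) = 3*y**2 - 2*y - 1; vanishes at y ∈ {1}. (0, 1): f_x = -1 ≠ 0.
  x = 1: f_y(1, y) = 3*y**2 - 4*y + 1; vanishes at y ∈ {1}. (1, 1): f_x = 0, f = 0 — SINGULAR.
  x = 2: f_y(2, y) = 3*y**2 - 6*y + 3; vanishes at y ∈ {1}. (2, 1): f_x = -5 ≠ 0.
  x = 3: f_y(3, y) = 3*y**2 - 8*y + 5; vanishes at y ∈ {1}. (3, 1): f_x = -16 ≠ 0.
  x = 4: f_y(4, y) = 3*y**2 - 10*y + 7; vanishes at y ∈ {1}. (4, 1): f_x = -33 ≠ 0.
Only singular point on the grid: (1, 1).
Classify: substitute x = 1 + u, y = 1 + v and expand: f = -u**3 - u**2 - u*v**2 + v**3 + v**2.
No constant or linear terms (consistent with a singular point). Quadratic part: -u**2 + v**2. Cubic part: -u**3 - u*v**2 + v**3.
The quadratic part v**2 - u**2 = (v − u)(v + u) splits into two distinct linear factors, so there are two distinct tangent lines y − 1 = ±(x − 1) — this is a node (ordinary double point).
Classification: node.


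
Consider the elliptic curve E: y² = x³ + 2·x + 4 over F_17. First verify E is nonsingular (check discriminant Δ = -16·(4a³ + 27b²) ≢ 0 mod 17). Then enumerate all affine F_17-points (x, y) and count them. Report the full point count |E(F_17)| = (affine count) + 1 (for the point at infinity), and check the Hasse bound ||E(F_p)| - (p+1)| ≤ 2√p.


Affine points = {(0, 2), (0, 15), (2, 4), (2, 13), (4, 5), (4, 12), (7, 2), (7, 15), (10, 2), (10, 15), (13, 0), (15, 3), (15, 14), (16, 1), (16, 16)}; affine count = 15; |E(F_17)| = 16.

Discriminant check: Δ ∝ 4a³ + 27b² = 4·2³ + 27·4² = 4·8 + 27·16 ≡ 5 (mod 17). Nonzero ⇒ E is nonsingular.
For each x ∈ F_17, compute rhs = x³ + 2·x + 4 mod 17, then count y ∈ F_17 with y² ≡ rhs.
  x = 0: rhs = 4, matching y values: 2, 15 (2 points).
  x = 1: rhs = 7, matching y values: none (0 points).
  x = 2: rhs = 16, matching y values: 4, 13 (2 points).
  x = 3: rhs = 3, matching y values: none (0 points).
  x = 4: rhs = 8, matching y values: 5, 12 (2 points).
  x = 5: rhs = 3, matching y values: none (0 points).
  x = 6: rhs = 11, matching y values: none (0 points).
  x = 7: rhs = 4, matching y values: 2, 15 (2 points).
  x = 8: rhs = 5, matching y values: none (0 points).
  x = 9: rhs = 3, matching y values: none (0 points).
  x = 10: rhs = 4, matching y values: 2, 15 (2 points).
  x = 11: rhs = 14, matching y values: none (0 points).
  x = 12: rhs = 5, matching y values: none (0 points).
  x = 13: rhs = 0, matching y values: 0 (1 points).
  x = 14: rhs = 5, matching y values: none (0 points).
  x = 15: rhs = 9, matching y values: 3, 14 (2 points).
  x = 16: rhs = 1, matching y values: 1, 16 (2 points).
Total affine count: 15.
Full point count |E(F_17)| = 15 + 1 = 16.
Hasse bound: |16 − (17+1)| = |-2| = 2 ≤ 2√17 ≈ 8.2462 ✓.


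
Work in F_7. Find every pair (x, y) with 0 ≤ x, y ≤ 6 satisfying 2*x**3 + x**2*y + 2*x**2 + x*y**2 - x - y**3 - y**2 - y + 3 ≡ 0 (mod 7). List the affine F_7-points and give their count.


Affine F_7-points: {(0, 1), (1, 3), (1, 5), (1, 6), (2, 1), (4, 4)}; count = 6.

For each of the 49 pairs (x, y) ∈ F_7², evaluate f(x, y) mod 7. Record the zeros.
  x = 0: [0↦3, 1↦0, 2↦3, 3↦6, 4↦3, 5↦2, 6↦4]  zeros at y ∈ {1}
  x = 1: [0↦6, 1↦5, 2↦5, 3↦0, 4↦5, 5↦0, 6↦0]  zeros at y ∈ {3, 5, 6}
  x = 2: [0↦4, 1↦0, 2↦6, 3↦2, 4↦3, 5↦3, 6↦3]  zeros at y ∈ {1}
  x = 3: [0↦2, 1↦4, 2↦4, 3↦3, 4↦2, 5↦2, 6↦4]  zeros at y ∈ ∅
  x = 4: [0↦5, 1↦1, 2↦4, 3↦1, 4↦0, 5↦2, 6↦1]  zeros at y ∈ {4}
  x = 5: [0↦4, 1↦3, 2↦4, 3↦1, 4↦2, 5↦1, 6↦6]  zeros at y ∈ ∅
  x = 6: [0↦4, 1↦1, 2↦2, 3↦1, 4↦6, 5↦4, 6↦3]  zeros at y ∈ ∅
Collecting zeros: affine points = {(0, 1), (1, 3), (1, 5), (1, 6), (2, 1), (4, 4)}.
Total count |C(F_7)_aff| = 6.


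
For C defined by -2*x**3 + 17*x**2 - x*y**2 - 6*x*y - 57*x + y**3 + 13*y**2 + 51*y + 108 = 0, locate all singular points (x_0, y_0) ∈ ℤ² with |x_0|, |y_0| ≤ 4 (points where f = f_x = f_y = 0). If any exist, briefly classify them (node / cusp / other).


Singular points: {(3, -3)}; classification: node.

Compute partial derivatives:
  f_x = -6*x**2 + 34*x - y**2 - 6*y - 57.
  f_y = -2*x*y - 6*x + 3*y**2 + 26*y + 51.
Scan x_0 ∈ {−4, ..., 4}. For each x_0, f_y(x_0, y) is a polynomial in y; find its integer roots y ∈ {−4, ..., 4}, then test f_x and f at those candidates.
  x = -4: f_y(-4, y) = 3*y**2 + 34*y + 75; vanishes at y ∈ {-3}. (-4, -3): f_x = -280 ≠ 0.
  x = -3: f_y(-3, y) = 3*y**2 + 32*y + 69; vanishes at y ∈ {-3}. (-3, -3): f_x = -204 ≠ 0.
  x = -2: f_y(-2, y) = 3*y**2 + 30*y + 63; vanishes at y ∈ {-3}. (-2, -3): f_x = -140 ≠ 0.
  x = -1: f_y(-1, y) = 3*y**2 + 28*y + 57; vanishes at y ∈ {-3}. (-1, -3): f_x = -88 ≠ 0.
  x = 0: f_y(0, y) = 3*y**2 + 26*y + 51; vanishes at y ∈ {-3}. (0, -3): f_x = -48 ≠ 0.
  x = 1: f_y(1, y) = 3*y**2 + 24*y + 45; vanishes at y ∈ {-3}. (1, -3): f_x = -20 ≠ 0.
  x = 2: f_y(2, y) = 3*y**2 + 22*y + 39; vanishes at y ∈ {-3}. (2, -3): f_x = -4 ≠ 0.
  x = 3: f_y(3, y) = 3*y**2 + 20*y + 33; vanishes at y ∈ {-3}. (3, -3): f_x = 0, f = 0 — SINGULAR.
  x = 4: f_y(4, y) = 3*y**2 + 18*y + 27; vanishes at y ∈ {-3}. (4, -3): f_x = -8 ≠ 0.
Only singular point on the grid: (3, -3).
Classify: substitute x = 3 + u, y = -3 + v and expand: f = -2*u**3 - u**2 - u*v**2 + v**3 + v**2.
No constant or linear terms (consistent with a singular point). Quadratic part: -u**2 + v**2. Cubic part: -2*u**3 - u*v**2 + v**3.
The quadratic part v**2 - u**2 = (v − u)(v + u) splits into two distinct linear factors, so there are two distinct tangent lines y − -3 = ±(x − 3) — this is a node (ordinary double point).
Classification: node.


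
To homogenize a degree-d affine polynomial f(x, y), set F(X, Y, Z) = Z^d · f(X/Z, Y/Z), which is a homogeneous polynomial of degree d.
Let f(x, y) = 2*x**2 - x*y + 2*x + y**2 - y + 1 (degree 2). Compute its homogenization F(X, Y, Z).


F(X, Y, Z) = 2*X**2 - X*Y + 2*X*Z + Y**2 - Y*Z + Z**2

deg(f) = 2.
Substitute x = X/Z, y = Y/Z into f, then multiply by Z^2.
  monomial 2·x^2·y^0 ↦ 2·X^2·Y^0·Z^0.
  monomial -1·x^1·y^1 ↦ -1·X^1·Y^1·Z^0.
  monomial 2·x^1·y^0 ↦ 2·X^1·Y^0·Z^1.
  monomial 1·x^0·y^2 ↦ 1·X^0·Y^2·Z^0.
  monomial -1·x^0·y^1 ↦ -1·X^0·Y^1·Z^1.
  monomial 1·x^0·y^0 ↦ 1·X^0·Y^0·Z^2.
Collecting: F(X, Y, Z) = 2*X**2 - X*Y + 2*X*Z + Y**2 - Y*Z + Z**2.


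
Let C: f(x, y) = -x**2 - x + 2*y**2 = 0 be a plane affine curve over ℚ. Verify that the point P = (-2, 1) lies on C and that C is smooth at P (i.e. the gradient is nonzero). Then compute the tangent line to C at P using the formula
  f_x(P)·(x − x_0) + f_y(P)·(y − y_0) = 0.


Tangent line at P: 3*x + 4*y + 2 = 0.

Step 1: f(-2, 1) = 0, so P lies on C.
Step 2: partial derivatives
  f_x(x, y) = -2*x - 1, f_y(x, y) = 4*y.
  f_x(P) = 3, f_y(P) = 4 (gradient nonzero, so P is smooth).
Step 3: tangent line at P: 3·(x − -2) + 4·(y − 1) = 0.
Expanding: 3*x + 4*y + 2 = 0.


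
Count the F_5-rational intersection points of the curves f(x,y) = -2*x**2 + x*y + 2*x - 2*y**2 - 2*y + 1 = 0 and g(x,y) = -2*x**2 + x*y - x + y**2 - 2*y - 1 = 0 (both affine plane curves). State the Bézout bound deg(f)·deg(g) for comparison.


Common zeros: {(2, 1), (2, 4)}; count = 2; Bézout bound = 4.

deg(f) = 2, deg(g) = 2, so Bézout bound = 4.
Scan x ∈ F_5. For each x, list the y ∈ F_5 with f(x, y) ≡ 0 and those with g(x, y) ≡ 0 (mod 5); the common zeros in that column are the intersection.
  x = 0: f ≡ 0 at y ∈ ∅; g ≡ 0 at y ∈ ∅; common: ∅.
  x = 1: f ≡ 0 at y ∈ {3, 4}; g ≡ 0 at y ∈ ∅; common: ∅.
  x = 2: f ≡ 0 at y ∈ {1, 4}; g ≡ 0 at y ∈ {1, 4}; common: {1, 4}.
  x = 3: f ≡ 0 at y ∈ ∅; g ≡ 0 at y ∈ {1, 3}; common: ∅.
  x = 4: f ≡ 0 at y ∈ {3}; g ≡ 0 at y ∈ ∅; common: ∅.
Collecting: common zeros = {(2, 1), (2, 4)}, so the count is 2.
Comparison with the Bézout bound: 2 ≤ 4 = deg(f)·deg(g), as expected for curves with no common component (the affine F_5-count falls short of the bound because intersections may lie at infinity, over extension fields, or carry multiplicity).


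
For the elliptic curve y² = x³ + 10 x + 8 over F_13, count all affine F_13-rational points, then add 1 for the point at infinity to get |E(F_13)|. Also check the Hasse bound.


Affine points = {(2, 6), (2, 7), (3, 0), (5, 1), (5, 12), (10, 4), (10, 9), (12, 6), (12, 7)}; affine count = 9; |E(F_13)| = 10.

Discriminant check: Δ ∝ 4a³ + 27b² = 4·10³ + 27·8² = 4·1000 + 27·64 ≡ 8 (mod 13). Nonzero ⇒ E is nonsingular.
For each x ∈ F_13, compute rhs = x³ + 10·x + 8 mod 13, then count y ∈ F_13 with y² ≡ rhs.
  x = 0: rhs = 8, matching y values: none (0 points).
  x = 1: rhs = 6, matching y values: none (0 points).
  x = 2: rhs = 10, matching y values: 6, 7 (2 points).
  x = 3: rhs = 0, matching y values: 0 (1 points).
  x = 4: rhs = 8, matching y values: none (0 points).
  x = 5: rhs = 1, matching y values: 1, 12 (2 points).
  x = 6: rhs = 11, matching y values: none (0 points).
  x = 7: rhs = 5, matching y values: none (0 points).
  x = 8: rhs = 2, matching y values: none (0 points).
  x = 9: rhs = 8, matching y values: none (0 points).
  x = 10: rhs = 3, matching y values: 4, 9 (2 points).
  x = 11: rhs = 6, matching y values: none (0 points).
  x = 12: rhs = 10, matching y values: 6, 7 (2 points).
Total affine count: 9.
Full point count |E(F_13)| = 9 + 1 = 10.
Hasse bound: |10 − (13+1)| = |-4| = 4 ≤ 2√13 ≈ 7.2111 ✓.


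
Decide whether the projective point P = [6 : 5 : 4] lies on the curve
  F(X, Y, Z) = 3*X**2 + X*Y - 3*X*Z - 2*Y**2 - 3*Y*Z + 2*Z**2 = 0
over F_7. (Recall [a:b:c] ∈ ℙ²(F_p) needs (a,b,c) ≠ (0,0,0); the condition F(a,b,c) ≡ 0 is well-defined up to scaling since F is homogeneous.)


F(6,5,4) ≡ 2 (mod 7); P is NOT on the curve.

Evaluate F(6, 5, 4) term-by-term (mod 7).
  3*X**2 ↦ 3·36·1·1 = 108
  X*Y ↦ 1·6·5·1 = 30
  -3*X*Z ↦ -3·6·1·4 = -72
  -2*Y**2 ↦ -2·1·25·1 = -50
  -3*Y*Z ↦ -3·1·5·4 = -60
  2*Z**2 ↦ 2·1·1·16 = 32
Sum: F(6, 5, 4) = (108) + (30) + (-72) + (-50) + (-60) + (32) = -12.
Reducing mod 7: -12 ≡ 2 (mod 7).
Since F(a, b, c) ≡ 2 ≠ 0 (mod 7), P does NOT lie on the curve.


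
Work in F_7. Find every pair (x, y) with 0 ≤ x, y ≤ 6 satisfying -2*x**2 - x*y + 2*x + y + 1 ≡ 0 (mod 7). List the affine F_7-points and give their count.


Affine F_7-points: {(0, 6), (2, 4), (3, 5), (4, 4), (5, 6), (6, 5)}; count = 6.

For each of the 49 pairs (x, y) ∈ F_7², evaluate f(x, y) mod 7. Record the zeros.
  x = 0: [0↦1, 1↦2, 2↦3, 3↦4, 4↦5, 5↦6, 6↦0]  zeros at y ∈ {6}
  x = 1: [0↦1, 1↦1, 2↦1, 3↦1, 4↦1, 5↦1, 6↦1]  zeros at y ∈ ∅
  x = 2: [0↦4, 1↦3, 2↦2, 3↦1, 4↦0, 5↦6, 6↦5]  zeros at y ∈ {4}
  x = 3: [0↦3, 1↦1, 2↦6, 3↦4, 4↦2, 5↦0, 6↦5]  zeros at y ∈ {5}
  x = 4: [0↦5, 1↦2, 2↦6, 3↦3, 4↦0, 5↦4, 6↦1]  zeros at y ∈ {4}
  x = 5: [0↦3, 1↦6, 2↦2, 3↦5, 4↦1, 5↦4, 6↦0]  zeros at y ∈ {6}
  x = 6: [0↦4, 1↦6, 2↦1, 3↦3, 4↦5, 5↦0, 6↦2]  zeros at y ∈ {5}
Collecting zeros: affine points = {(0, 6), (2, 4), (3, 5), (4, 4), (5, 6), (6, 5)}.
Total count |C(F_7)_aff| = 6.


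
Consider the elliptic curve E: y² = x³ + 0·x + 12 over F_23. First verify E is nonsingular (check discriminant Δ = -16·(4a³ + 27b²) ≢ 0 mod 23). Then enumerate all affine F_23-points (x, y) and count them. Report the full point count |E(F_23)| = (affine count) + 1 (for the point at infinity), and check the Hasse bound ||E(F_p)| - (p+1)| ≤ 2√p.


Affine points = {(0, 9), (0, 14), (1, 6), (1, 17), (3, 4), (3, 19), (8, 8), (8, 15), (10, 0), (11, 3), (11, 20), (13, 1), (13, 22), (15, 11), (15, 12), (17, 7), (17, 16), (18, 5), (18, 18), (20, 10), (20, 13), (21, 2), (21, 21)}; affine count = 23; |E(F_23)| = 24.

Discriminant check: Δ ∝ 4a³ + 27b² = 4·0³ + 27·12² = 4·0 + 27·144 ≡ 1 (mod 23). Nonzero ⇒ E is nonsingular.
For each x ∈ F_23, compute rhs = x³ + 0·x + 12 mod 23, then count y ∈ F_23 with y² ≡ rhs.
  x = 0: rhs = 12, matching y values: 9, 14 (2 points).
  x = 1: rhs = 13, matching y values: 6, 17 (2 points).
  x = 2: rhs = 20, matching y values: none (0 points).
  x = 3: rhs = 16, matching y values: 4, 19 (2 points).
  x = 4: rhs = 7, matching y values: none (0 points).
  x = 5: rhs = 22, matching y values: none (0 points).
  x = 6: rhs = 21, matching y values: none (0 points).
  x = 7: rhs = 10, matching y values: none (0 points).
  x = 8: rhs = 18, matching y values: 8, 15 (2 points).
  x = 9: rhs = 5, matching y values: none (0 points).
  x = 10: rhs = 0, matching y values: 0 (1 points).
  x = 11: rhs = 9, matching y values: 3, 20 (2 points).
  x = 12: rhs = 15, matching y values: none (0 points).
  x = 13: rhs = 1, matching y values: 1, 22 (2 points).
  x = 14: rhs = 19, matching y values: none (0 points).
  x = 15: rhs = 6, matching y values: 11, 12 (2 points).
  x = 16: rhs = 14, matching y values: none (0 points).
  x = 17: rhs = 3, matching y values: 7, 16 (2 points).
  x = 18: rhs = 2, matching y values: 5, 18 (2 points).
  x = 19: rhs = 17, matching y values: none (0 points).
  x = 20: rhs = 8, matching y values: 10, 13 (2 points).
  x = 21: rhs = 4, matching y values: 2, 21 (2 points).
  x = 22: rhs = 11, matching y values: none (0 points).
Total affine count: 23.
Full point count |E(F_23)| = 23 + 1 = 24.
Hasse bound: |24 − (23+1)| = |0| = 0 ≤ 2√23 ≈ 9.5917 ✓.


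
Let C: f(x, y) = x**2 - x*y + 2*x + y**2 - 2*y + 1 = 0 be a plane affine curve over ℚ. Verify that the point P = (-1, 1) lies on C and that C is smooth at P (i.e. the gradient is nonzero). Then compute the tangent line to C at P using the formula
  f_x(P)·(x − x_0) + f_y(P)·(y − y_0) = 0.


Tangent line at P: -x + y - 2 = 0.

Step 1: f(-1, 1) = 0, so P lies on C.
Step 2: partial derivatives
  f_x(x, y) = 2*x - y + 2, f_y(x, y) = -x + 2*y - 2.
  f_x(P) = -1, f_y(P) = 1 (gradient nonzero, so P is smooth).
Step 3: tangent line at P: -1·(x − -1) + 1·(y − 1) = 0.
Expanding: -x + y - 2 = 0.


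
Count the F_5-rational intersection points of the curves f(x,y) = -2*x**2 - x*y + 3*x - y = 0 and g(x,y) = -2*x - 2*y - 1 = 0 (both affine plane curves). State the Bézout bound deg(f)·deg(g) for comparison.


Common zeros: {(3, 4), (4, 3)}; count = 2; Bézout bound = 2.

deg(f) = 2, deg(g) = 1, so Bézout bound = 2.
Scan x ∈ F_5. For each x, list the y ∈ F_5 with f(x, y) ≡ 0 and those with g(x, y) ≡ 0 (mod 5); the common zeros in that column are the intersection.
  x = 0: f ≡ 0 at y ∈ {0}; g ≡ 0 at y ∈ {2}; common: ∅.
  x = 1: f ≡ 0 at y ∈ {3}; g ≡ 0 at y ∈ {1}; common: ∅.
  x = 2: f ≡ 0 at y ∈ {1}; g ≡ 0 at y ∈ {0}; common: ∅.
  x = 3: f ≡ 0 at y ∈ {4}; g ≡ 0 at y ∈ {4}; common: {4}.
  x = 4: f ≡ 0 at y ∈ {0, 1, 2, 3, 4}; g ≡ 0 at y ∈ {3}; common: {3}.
Collecting: common zeros = {(3, 4), (4, 3)}, so the count is 2.
Comparison with the Bézout bound: 2 ≤ 2 = deg(f)·deg(g), as expected for curves with no common component (the bound is attained).


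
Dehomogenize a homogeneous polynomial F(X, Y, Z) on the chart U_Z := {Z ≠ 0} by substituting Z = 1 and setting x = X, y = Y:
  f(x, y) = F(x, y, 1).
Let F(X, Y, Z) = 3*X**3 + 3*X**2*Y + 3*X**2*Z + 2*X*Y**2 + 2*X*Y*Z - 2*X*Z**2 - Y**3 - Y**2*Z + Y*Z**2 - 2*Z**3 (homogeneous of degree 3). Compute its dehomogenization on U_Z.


f(x, y) = 3*x**3 + 3*x**2*y + 3*x**2 + 2*x*y**2 + 2*x*y - 2*x - y**3 - y**2 + y - 2

On U_Z we set Z = 1. Each monomial c·X^i·Y^j·Z^k in F becomes c·x^i·y^j·1^k = c·x^i·y^j.
Substituting Z = 1: F(X, Y, 1) = 3*x**3 + 3*x**2*y + 3*x**2 + 2*x*y**2 + 2*x*y - 2*x - y**3 - y**2 + y - 2.
Note: deg(f) ≤ deg(F) = 3; strict inequality happens when F is divisible by Z (lost terms).


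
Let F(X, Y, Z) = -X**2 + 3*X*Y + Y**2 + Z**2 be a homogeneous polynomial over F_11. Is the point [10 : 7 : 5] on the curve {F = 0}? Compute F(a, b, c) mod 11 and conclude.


F(10,7,5) ≡ 8 (mod 11); P is NOT on the curve.

Evaluate F(10, 7, 5) term-by-term (mod 11).
  -X**2 ↦ -1·100·1·1 = -100
  3*X*Y ↦ 3·10·7·1 = 210
  Y**2 ↦ 1·1·49·1 = 49
  Z**2 ↦ 1·1·1·25 = 25
Sum: F(10, 7, 5) = (-100) + (210) + (49) + (25) = 184.
Reducing mod 11: 184 ≡ 8 (mod 11).
Since F(a, b, c) ≡ 8 ≠ 0 (mod 11), P does NOT lie on the curve.


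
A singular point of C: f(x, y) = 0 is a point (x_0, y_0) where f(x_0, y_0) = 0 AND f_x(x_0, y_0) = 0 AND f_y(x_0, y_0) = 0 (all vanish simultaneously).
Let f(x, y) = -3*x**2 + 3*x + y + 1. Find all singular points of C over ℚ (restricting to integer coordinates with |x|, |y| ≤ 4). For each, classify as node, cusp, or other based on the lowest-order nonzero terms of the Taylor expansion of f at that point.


No singular points in the scanned grid; C is smooth there.

Compute partial derivatives:
  f_x = 3 - 6*x.
  f_y = 1.
f_y = 1 is a nonzero constant, so f_y never vanishes: no point (x, y) can satisfy f = f_x = f_y = 0. In particular no (x, y) ∈ {−4, ..., 4}² is singular; the curve is smooth.


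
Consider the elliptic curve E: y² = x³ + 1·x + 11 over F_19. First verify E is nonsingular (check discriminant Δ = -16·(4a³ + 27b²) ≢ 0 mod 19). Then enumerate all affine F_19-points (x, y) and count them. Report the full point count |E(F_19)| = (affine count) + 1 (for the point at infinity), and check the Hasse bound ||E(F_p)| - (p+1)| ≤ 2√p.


Affine points = {(0, 7), (0, 12), (6, 9), (6, 10), (7, 0), (11, 2), (11, 17), (13, 6), (13, 13), (15, 0), (16, 0), (17, 1), (17, 18), (18, 3), (18, 16)}; affine count = 15; |E(F_19)| = 16.

Discriminant check: Δ ∝ 4a³ + 27b² = 4·1³ + 27·11² = 4·1 + 27·121 ≡ 3 (mod 19). Nonzero ⇒ E is nonsingular.
For each x ∈ F_19, compute rhs = x³ + 1·x + 11 mod 19, then count y ∈ F_19 with y² ≡ rhs.
  x = 0: rhs = 11, matching y values: 7, 12 (2 points).
  x = 1: rhs = 13, matching y values: none (0 points).
  x = 2: rhs = 2, matching y values: none (0 points).
  x = 3: rhs = 3, matching y values: none (0 points).
  x = 4: rhs = 3, matching y values: none (0 points).
  x = 5: rhs = 8, matching y values: none (0 points).
  x = 6: rhs = 5, matching y values: 9, 10 (2 points).
  x = 7: rhs = 0, matching y values: 0 (1 points).
  x = 8: rhs = 18, matching y values: none (0 points).
  x = 9: rhs = 8, matching y values: none (0 points).
  x = 10: rhs = 14, matching y values: none (0 points).
  x = 11: rhs = 4, matching y values: 2, 17 (2 points).
  x = 12: rhs = 3, matching y values: none (0 points).
  x = 13: rhs = 17, matching y values: 6, 13 (2 points).
  x = 14: rhs = 14, matching y values: none (0 points).
  x = 15: rhs = 0, matching y values: 0 (1 points).
  x = 16: rhs = 0, matching y values: 0 (1 points).
  x = 17: rhs = 1, matching y values: 1, 18 (2 points).
  x = 18: rhs = 9, matching y values: 3, 16 (2 points).
Total affine count: 15.
Full point count |E(F_19)| = 15 + 1 = 16.
Hasse bound: |16 − (19+1)| = |-4| = 4 ≤ 2√19 ≈ 8.7178 ✓.


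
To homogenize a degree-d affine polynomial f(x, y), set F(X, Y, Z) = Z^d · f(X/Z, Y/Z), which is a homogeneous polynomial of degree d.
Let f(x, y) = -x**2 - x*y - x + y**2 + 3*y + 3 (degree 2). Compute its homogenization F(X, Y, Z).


F(X, Y, Z) = -X**2 - X*Y - X*Z + Y**2 + 3*Y*Z + 3*Z**2

deg(f) = 2.
Substitute x = X/Z, y = Y/Z into f, then multiply by Z^2.
  monomial -1·x^2·y^0 ↦ -1·X^2·Y^0·Z^0.
  monomial -1·x^1·y^1 ↦ -1·X^1·Y^1·Z^0.
  monomial -1·x^1·y^0 ↦ -1·X^1·Y^0·Z^1.
  monomial 1·x^0·y^2 ↦ 1·X^0·Y^2·Z^0.
  monomial 3·x^0·y^1 ↦ 3·X^0·Y^1·Z^1.
  monomial 3·x^0·y^0 ↦ 3·X^0·Y^0·Z^2.
Collecting: F(X, Y, Z) = -X**2 - X*Y - X*Z + Y**2 + 3*Y*Z + 3*Z**2.


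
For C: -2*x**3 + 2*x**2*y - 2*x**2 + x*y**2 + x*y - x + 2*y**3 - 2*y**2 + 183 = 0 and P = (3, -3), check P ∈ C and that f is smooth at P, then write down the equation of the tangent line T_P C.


Tangent line at P: -97*x + 69*y + 498 = 0.

Step 1: f(3, -3) = 0, so P lies on C.
Step 2: partial derivatives
  f_x(x, y) = -6*x**2 + 4*x*y - 4*x + y**2 + y - 1, f_y(x, y) = 2*x**2 + 2*x*y + x + 6*y**2 - 4*y.
  f_x(P) = -97, f_y(P) = 69 (gradient nonzero, so P is smooth).
Step 3: tangent line at P: -97·(x − 3) + 69·(y − -3) = 0.
Expanding: -97*x + 69*y + 498 = 0.


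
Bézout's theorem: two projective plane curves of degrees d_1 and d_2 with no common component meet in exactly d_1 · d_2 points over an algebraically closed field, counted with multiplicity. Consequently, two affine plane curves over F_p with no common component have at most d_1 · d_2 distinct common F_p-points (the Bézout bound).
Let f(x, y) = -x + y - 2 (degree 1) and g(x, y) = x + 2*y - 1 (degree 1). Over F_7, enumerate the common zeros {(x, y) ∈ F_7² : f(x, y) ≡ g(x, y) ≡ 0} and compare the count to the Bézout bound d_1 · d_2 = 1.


Common zeros: {(6, 1)}; count = 1; Bézout bound = 1.

deg(f) = 1, deg(g) = 1, so Bézout bound = 1.
Scan x ∈ F_7. For each x, list the y ∈ F_7 with f(x, y) ≡ 0 and those with g(x, y) ≡ 0 (mod 7); the common zeros in that column are the intersection.
  x = 0: f ≡ 0 at y ∈ {2}; g ≡ 0 at y ∈ {4}; common: ∅.
  x = 1: f ≡ 0 at y ∈ {3}; g ≡ 0 at y ∈ {0}; common: ∅.
  x = 2: f ≡ 0 at y ∈ {4}; g ≡ 0 at y ∈ {3}; common: ∅.
  x = 3: f ≡ 0 at y ∈ {5}; g ≡ 0 at y ∈ {6}; common: ∅.
  x = 4: f ≡ 0 at y ∈ {6}; g ≡ 0 at y ∈ {2}; common: ∅.
  x = 5: f ≡ 0 at y ∈ {0}; g ≡ 0 at y ∈ {5}; common: ∅.
  x = 6: f ≡ 0 at y ∈ {1}; g ≡ 0 at y ∈ {1}; common: {1}.
Collecting: common zeros = {(6, 1)}, so the count is 1.
Comparison with the Bézout bound: 1 ≤ 1 = deg(f)·deg(g), as expected for curves with no common component (the bound is attained).


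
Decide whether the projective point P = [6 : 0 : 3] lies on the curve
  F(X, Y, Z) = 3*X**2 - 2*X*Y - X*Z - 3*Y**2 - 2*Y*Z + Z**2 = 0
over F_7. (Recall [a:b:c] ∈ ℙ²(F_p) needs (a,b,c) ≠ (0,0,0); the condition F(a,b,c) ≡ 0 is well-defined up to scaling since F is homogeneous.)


F(6,0,3) ≡ 1 (mod 7); P is NOT on the curve.

Evaluate F(6, 0, 3) term-by-term (mod 7).
  3*X**2 ↦ 3·36·1·1 = 108
  -2*X*Y ↦ -2·6·0·1 = 0
  -X*Z ↦ -1·6·1·3 = -18
  -3*Y**2 ↦ -3·1·0·1 = 0
  -2*Y*Z ↦ -2·1·0·3 = 0
  Z**2 ↦ 1·1·1·9 = 9
Sum: F(6, 0, 3) = (108) + (0) + (-18) + (0) + (0) + (9) = 99.
Reducing mod 7: 99 ≡ 1 (mod 7).
Since F(a, b, c) ≡ 1 ≠ 0 (mod 7), P does NOT lie on the curve.


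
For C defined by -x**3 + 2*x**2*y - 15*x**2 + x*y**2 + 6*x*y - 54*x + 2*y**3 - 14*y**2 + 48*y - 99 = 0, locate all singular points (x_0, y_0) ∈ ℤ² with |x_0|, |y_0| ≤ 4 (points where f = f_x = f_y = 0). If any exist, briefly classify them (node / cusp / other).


Singular points: {(-3, 3)}; classification: cusp.

Compute partial derivatives:
  f_x = -3*x**2 + 4*x*y - 30*x + y**2 + 6*y - 54.
  f_y = 2*x**2 + 2*x*y + 6*x + 6*y**2 - 28*y + 48.
Scan x_0 ∈ {−4, ..., 4}. For each x_0, f_y(x_0, y) is a polynomial in y; find its integer roots y ∈ {−4, ..., 4}, then test f_x and f at those candidates.
  x = -4: f_y(-4, y) = 6*y**2 - 36*y + 56; no integer root y with |y| ≤ 4.
  x = -3: f_y(-3, y) = 6*y**2 - 34*y + 48; vanishes at y ∈ {3}. (-3, 3): f_x = 0, f = 0 — SINGULAR.
  x = -2: f_y(-2, y) = 6*y**2 - 32*y + 44; no integer root y with |y| ≤ 4.
  x = -1: f_y(-1, y) = 6*y**2 - 30*y + 44; no integer root y with |y| ≤ 4.
  x = 0: f_y(0, y) = 6*y**2 - 28*y + 48; no integer root y with |y| ≤ 4.
  x = 1: f_y(1, y) = 6*y**2 - 26*y + 56; no integer root y with |y| ≤ 4.
  x = 2: f_y(2, y) = 6*y**2 - 24*y + 68; no integer root y with |y| ≤ 4.
  x = 3: f_y(3, y) = 6*y**2 - 22*y + 84; no integer root y with |y| ≤ 4.
  x = 4: f_y(4, y) = 6*y**2 - 20*y + 104; no integer root y with |y| ≤ 4.
Only singular point on the grid: (-3, 3).
Classify: substitute x = -3 + u, y = 3 + v and expand: f = -u**3 + 2*u**2*v + u*v**2 + 2*v**3 + v**2.
No constant or linear terms (consistent with a singular point). Quadratic part: v**2. Cubic part: -u**3 + 2*u**2*v + u*v**2 + 2*v**3.
The quadratic part v**2 is a perfect square, so there is a single (double) tangent line v = 0, i.e. y = 3. Restricting the cubic part to that line (v = 0) leaves -u**3 ≠ 0, so f is not divisible by v and the branch is v² ≈ u**3 to lowest order — this is a cusp.
Classification: cusp.


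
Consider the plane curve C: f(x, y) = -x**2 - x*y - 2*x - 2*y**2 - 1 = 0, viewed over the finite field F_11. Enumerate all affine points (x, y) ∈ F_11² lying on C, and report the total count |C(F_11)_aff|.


Affine F_11-points: {(0, 4), (0, 7), (2, 3), (2, 7), (4, 3), (4, 6), (5, 4), (5, 10), (10, 0), (10, 6)}; count = 10.

For each of the 121 pairs (x, y) ∈ F_11², evaluate f(x, y) mod 11. Record the zeros.
  x = 0: [0↦10, 1↦8, 2↦2, 3↦3, 4↦0, 5↦4, 6↦4, 7↦0, 8↦3, 9↦2, 10↦8]  zeros at y ∈ {4, 7}
  x = 1: [0↦7, 1↦4, 2↦8, 3↦8, 4↦4, 5↦7, 6↦6, 7↦1, 8↦3, 9↦1, 10↦6]  zeros at y ∈ ∅
  x = 2: [0↦2, 1↦9, 2↦1, 3↦0, 4↦6, 5↦8, 6↦6, 7↦0, 8↦1, 9↦9, 10↦2]  zeros at y ∈ {3, 7}
  x = 3: [0↦6, 1↦1, 2↦3, 3↦1, 4↦6, 5↦7, 6↦4, 7↦8, 8↦8, 9↦4, 10↦7]  zeros at y ∈ ∅
  x = 4: [0↦8, 1↦2, 2↦3, 3↦0, 4↦4, 5↦4, 6↦0, 7↦3, 8↦2, 9↦8, 10↦10]  zeros at y ∈ {3, 6}
  x = 5: [0↦8, 1↦1, 2↦1, 3↦8, 4↦0, 5↦10, 6↦5, 7↦7, 8↦5, 9↦10, 10↦0]  zeros at y ∈ {4, 10}
  x = 6: [0↦6, 1↦9, 2↦8, 3↦3, 4↦5, 5↦3, 6↦8, 7↦9, 8↦6, 9↦10, 10↦10]  zeros at y ∈ ∅
  x = 7: [0↦2, 1↦4, 2↦2, 3↦7, 4↦8, 5↦5, 6↦9, 7↦9, 8↦5, 9↦8, 10↦7]  zeros at y ∈ ∅
  x = 8: [0↦7, 1↦8, 2↦5, 3↦9, 4↦9, 5↦5, 6↦8, 7↦7, 8↦2, 9↦4, 10↦2]  zeros at y ∈ ∅
  x = 9: [0↦10, 1↦10, 2↦6, 3↦9, 4↦8, 5↦3, 6↦5, 7↦3, 8↦8, 9↦9, 10↦6]  zeros at y ∈ ∅
  x = 10: [0↦0, 1↦10, 2↦5, 3↦7, 4↦5, 5↦10, 6↦0, 7↦8, 8↦1, 9↦1, 10↦8]  zeros at y ∈ {0, 6}
Collecting zeros: affine points = {(0, 4), (0, 7), (2, 3), (2, 7), (4, 3), (4, 6), (5, 4), (5, 10), (10, 0), (10, 6)}.
Total count |C(F_11)_aff| = 10.


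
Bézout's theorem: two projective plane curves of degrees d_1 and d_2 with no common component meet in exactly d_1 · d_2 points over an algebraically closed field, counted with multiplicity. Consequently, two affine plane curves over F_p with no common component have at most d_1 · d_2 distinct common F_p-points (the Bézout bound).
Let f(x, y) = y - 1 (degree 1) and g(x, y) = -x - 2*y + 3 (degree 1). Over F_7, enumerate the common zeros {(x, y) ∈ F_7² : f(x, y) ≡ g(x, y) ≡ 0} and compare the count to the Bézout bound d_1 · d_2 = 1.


Common zeros: {(1, 1)}; count = 1; Bézout bound = 1.

deg(f) = 1, deg(g) = 1, so Bézout bound = 1.
Scan x ∈ F_7. For each x, list the y ∈ F_7 with f(x, y) ≡ 0 and those with g(x, y) ≡ 0 (mod 7); the common zeros in that column are the intersection.
  x = 0: f ≡ 0 at y ∈ {1}; g ≡ 0 at y ∈ {5}; common: ∅.
  x = 1: f ≡ 0 at y ∈ {1}; g ≡ 0 at y ∈ {1}; common: {1}.
  x = 2: f ≡ 0 at y ∈ {1}; g ≡ 0 at y ∈ {4}; common: ∅.
  x = 3: f ≡ 0 at y ∈ {1}; g ≡ 0 at y ∈ {0}; common: ∅.
  x = 4: f ≡ 0 at y ∈ {1}; g ≡ 0 at y ∈ {3}; common: ∅.
  x = 5: f ≡ 0 at y ∈ {1}; g ≡ 0 at y ∈ {6}; common: ∅.
  x = 6: f ≡ 0 at y ∈ {1}; g ≡ 0 at y ∈ {2}; common: ∅.
Collecting: common zeros = {(1, 1)}, so the count is 1.
Comparison with the Bézout bound: 1 ≤ 1 = deg(f)·deg(g), as expected for curves with no common component (the bound is attained).


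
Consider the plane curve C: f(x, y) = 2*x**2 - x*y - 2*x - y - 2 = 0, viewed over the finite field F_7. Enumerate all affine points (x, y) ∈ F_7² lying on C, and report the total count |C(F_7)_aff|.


Affine F_7-points: {(0, 5), (1, 6), (2, 3), (3, 6), (4, 3), (5, 4)}; count = 6.

For each of the 49 pairs (x, y) ∈ F_7², evaluate f(x, y) mod 7. Record the zeros.
  x = 0: [0↦5, 1↦4, 2↦3, 3↦2, 4↦1, 5↦0, 6↦6]  zeros at y ∈ {5}
  x = 1: [0↦5, 1↦3, 2↦1, 3↦6, 4↦4, 5↦2, 6↦0]  zeros at y ∈ {6}
  x = 2: [0↦2, 1↦6, 2↦3, 3↦0, 4↦4, 5↦1, 6↦5]  zeros at y ∈ {3}
  x = 3: [0↦3, 1↦6, 2↦2, 3↦5, 4↦1, 5↦4, 6↦0]  zeros at y ∈ {6}
  x = 4: [0↦1, 1↦3, 2↦5, 3↦0, 4↦2, 5↦4, 6↦6]  zeros at y ∈ {3}
  x = 5: [0↦3, 1↦4, 2↦5, 3↦6, 4↦0, 5↦1, 6↦2]  zeros at y ∈ {4}
  x = 6: [0↦2, 1↦2, 2↦2, 3↦2, 4↦2, 5↦2, 6↦2]  zeros at y ∈ ∅
Collecting zeros: affine points = {(0, 5), (1, 6), (2, 3), (3, 6), (4, 3), (5, 4)}.
Total count |C(F_7)_aff| = 6.


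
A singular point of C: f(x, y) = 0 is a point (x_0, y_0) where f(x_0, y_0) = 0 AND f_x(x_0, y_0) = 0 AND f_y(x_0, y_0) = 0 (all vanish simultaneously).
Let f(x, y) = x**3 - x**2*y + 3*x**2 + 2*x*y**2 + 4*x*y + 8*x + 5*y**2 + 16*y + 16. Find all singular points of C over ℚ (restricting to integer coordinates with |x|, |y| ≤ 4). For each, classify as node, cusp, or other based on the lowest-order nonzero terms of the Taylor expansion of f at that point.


Singular points: {(-2, -2)}; classification: node.

Compute partial derivatives:
  f_x = 3*x**2 - 2*x*y + 6*x + 2*y**2 + 4*y + 8.
  f_y = -x**2 + 4*x*y + 4*x + 10*y + 16.
Scan x_0 ∈ {−4, ..., 4}. For each x_0, f_y(x_0, y) is a polynomial in y; find its integer roots y ∈ {−4, ..., 4}, then test f_x and f at those candidates.
  x = -4: f_y(-4, y) = -6*y - 16; no integer root y with |y| ≤ 4.
  x = -3: f_y(-3, y) = -2*y - 5; no integer root y with |y| ≤ 4.
  x = -2: f_y(-2, y) = 2*y + 4; vanishes at y ∈ {-2}. (-2, -2): f_x = 0, f = 0 — SINGULAR.
  x = -1: f_y(-1, y) = 6*y + 11; no integer root y with |y| ≤ 4.
  x = 0: f_y(0, y) = 10*y + 16; no integer root y with |y| ≤ 4.
  x = 1: f_y(1, y) = 14*y + 19; no integer root y with |y| ≤ 4.
  x = 2: f_y(2, y) = 18*y + 20; no integer root y with |y| ≤ 4.
  x = 3: f_y(3, y) = 22*y + 19; no integer root y with |y| ≤ 4.
  x = 4: f_y(4, y) = 26*y + 16; no integer root y with |y| ≤ 4.
Only singular point on the grid: (-2, -2).
Classify: substitute x = -2 + u, y = -2 + v and expand: f = u**3 - u**2*v - u**2 + 2*u*v**2 + v**2.
No constant or linear terms (consistent with a singular point). Quadratic part: -u**2 + v**2. Cubic part: u**3 - u**2*v + 2*u*v**2.
The quadratic part v**2 - u**2 = (v − u)(v + u) splits into two distinct linear factors, so there are two distinct tangent lines y − -2 = ±(x − -2) — this is a node (ordinary double point).
Classification: node.


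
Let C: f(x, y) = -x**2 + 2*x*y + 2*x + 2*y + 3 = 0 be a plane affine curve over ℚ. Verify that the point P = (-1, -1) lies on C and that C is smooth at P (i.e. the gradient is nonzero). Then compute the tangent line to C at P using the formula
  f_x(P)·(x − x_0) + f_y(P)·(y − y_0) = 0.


Tangent line at P: 2*x + 2 = 0.

Step 1: f(-1, -1) = 0, so P lies on C.
Step 2: partial derivatives
  f_x(x, y) = -2*x + 2*y + 2, f_y(x, y) = 2*x + 2.
  f_x(P) = 2, f_y(P) = 0 (gradient nonzero, so P is smooth).
Step 3: tangent line at P: 2·(x − -1) + 0·(y − -1) = 0.
Expanding: 2*x + 2 = 0.


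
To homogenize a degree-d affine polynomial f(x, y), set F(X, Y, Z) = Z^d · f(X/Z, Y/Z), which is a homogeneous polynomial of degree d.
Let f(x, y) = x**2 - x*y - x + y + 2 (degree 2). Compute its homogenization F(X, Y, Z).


F(X, Y, Z) = X**2 - X*Y - X*Z + Y*Z + 2*Z**2

deg(f) = 2.
Substitute x = X/Z, y = Y/Z into f, then multiply by Z^2.
  monomial 1·x^2·y^0 ↦ 1·X^2·Y^0·Z^0.
  monomial -1·x^1·y^1 ↦ -1·X^1·Y^1·Z^0.
  monomial -1·x^1·y^0 ↦ -1·X^1·Y^0·Z^1.
  monomial 1·x^0·y^1 ↦ 1·X^0·Y^1·Z^1.
  monomial 2·x^0·y^0 ↦ 2·X^0·Y^0·Z^2.
Collecting: F(X, Y, Z) = X**2 - X*Y - X*Z + Y*Z + 2*Z**2.


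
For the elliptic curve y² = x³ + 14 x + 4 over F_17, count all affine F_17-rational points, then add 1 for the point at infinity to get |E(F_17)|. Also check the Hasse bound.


Affine points = {(0, 2), (0, 15), (1, 6), (1, 11), (6, 7), (6, 10), (8, 4), (8, 13), (9, 3), (9, 14), (12, 8), (12, 9), (15, 6), (15, 11)}; affine count = 14; |E(F_17)| = 15.

Discriminant check: Δ ∝ 4a³ + 27b² = 4·14³ + 27·4² = 4·2744 + 27·16 ≡ 1 (mod 17). Nonzero ⇒ E is nonsingular.
For each x ∈ F_17, compute rhs = x³ + 14·x + 4 mod 17, then count y ∈ F_17 with y² ≡ rhs.
  x = 0: rhs = 4, matching y values: 2, 15 (2 points).
  x = 1: rhs = 2, matching y values: 6, 11 (2 points).
  x = 2: rhs = 6, matching y values: none (0 points).
  x = 3: rhs = 5, matching y values: none (0 points).
  x = 4: rhs = 5, matching y values: none (0 points).
  x = 5: rhs = 12, matching y values: none (0 points).
  x = 6: rhs = 15, matching y values: 7, 10 (2 points).
  x = 7: rhs = 3, matching y values: none (0 points).
  x = 8: rhs = 16, matching y values: 4, 13 (2 points).
  x = 9: rhs = 9, matching y values: 3, 14 (2 points).
  x = 10: rhs = 5, matching y values: none (0 points).
  x = 11: rhs = 10, matching y values: none (0 points).
  x = 12: rhs = 13, matching y values: 8, 9 (2 points).
  x = 13: rhs = 3, matching y values: none (0 points).
  x = 14: rhs = 3, matching y values: none (0 points).
  x = 15: rhs = 2, matching y values: 6, 11 (2 points).
  x = 16: rhs = 6, matching y values: none (0 points).
Total affine count: 14.
Full point count |E(F_17)| = 14 + 1 = 15.
Hasse bound: |15 − (17+1)| = |-3| = 3 ≤ 2√17 ≈ 8.2462 ✓.


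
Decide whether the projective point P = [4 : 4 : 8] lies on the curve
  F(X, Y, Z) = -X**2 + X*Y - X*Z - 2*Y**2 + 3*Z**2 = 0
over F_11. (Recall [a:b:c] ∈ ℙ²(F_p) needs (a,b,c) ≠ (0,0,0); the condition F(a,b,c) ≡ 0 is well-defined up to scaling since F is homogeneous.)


F(4,4,8) ≡ 7 (mod 11); P is NOT on the curve.

Evaluate F(4, 4, 8) term-by-term (mod 11).
  -X**2 ↦ -1·16·1·1 = -16
  X*Y ↦ 1·4·4·1 = 16
  -X*Z ↦ -1·4·1·8 = -32
  -2*Y**2 ↦ -2·1·16·1 = -32
  3*Z**2 ↦ 3·1·1·64 = 192
Sum: F(4, 4, 8) = (-16) + (16) + (-32) + (-32) + (192) = 128.
Reducing mod 11: 128 ≡ 7 (mod 11).
Since F(a, b, c) ≡ 7 ≠ 0 (mod 11), P does NOT lie on the curve.


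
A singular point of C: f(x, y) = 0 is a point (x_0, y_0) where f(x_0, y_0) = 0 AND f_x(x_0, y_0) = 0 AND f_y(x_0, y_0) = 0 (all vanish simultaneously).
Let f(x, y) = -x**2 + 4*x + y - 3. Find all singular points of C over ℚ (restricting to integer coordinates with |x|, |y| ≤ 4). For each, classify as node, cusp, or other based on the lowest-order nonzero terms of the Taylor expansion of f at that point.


No singular points in the scanned grid; C is smooth there.

Compute partial derivatives:
  f_x = 4 - 2*x.
  f_y = 1.
f_y = 1 is a nonzero constant, so f_y never vanishes: no point (x, y) can satisfy f = f_x = f_y = 0. In particular no (x, y) ∈ {−4, ..., 4}² is singular; the curve is smooth.


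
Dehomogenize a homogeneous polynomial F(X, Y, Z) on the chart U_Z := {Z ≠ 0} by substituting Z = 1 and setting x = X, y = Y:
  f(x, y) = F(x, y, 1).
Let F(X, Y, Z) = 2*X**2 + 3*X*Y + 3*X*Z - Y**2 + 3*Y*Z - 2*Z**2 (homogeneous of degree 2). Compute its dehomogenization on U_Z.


f(x, y) = 2*x**2 + 3*x*y + 3*x - y**2 + 3*y - 2

On U_Z we set Z = 1. Each monomial c·X^i·Y^j·Z^k in F becomes c·x^i·y^j·1^k = c·x^i·y^j.
Substituting Z = 1: F(X, Y, 1) = 2*x**2 + 3*x*y + 3*x - y**2 + 3*y - 2.
Note: deg(f) ≤ deg(F) = 2; strict inequality happens when F is divisible by Z (lost terms).


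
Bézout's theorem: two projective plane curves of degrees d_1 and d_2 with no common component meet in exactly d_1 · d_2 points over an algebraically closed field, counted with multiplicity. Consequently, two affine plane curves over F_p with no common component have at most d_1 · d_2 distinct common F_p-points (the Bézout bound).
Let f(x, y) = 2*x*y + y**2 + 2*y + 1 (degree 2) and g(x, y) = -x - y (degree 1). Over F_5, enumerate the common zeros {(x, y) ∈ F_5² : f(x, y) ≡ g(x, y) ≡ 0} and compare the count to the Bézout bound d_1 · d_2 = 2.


Common zeros: ∅; count = 0; Bézout bound = 2.

deg(f) = 2, deg(g) = 1, so Bézout bound = 2.
Scan x ∈ F_5. For each x, list the y ∈ F_5 with f(x, y) ≡ 0 and those with g(x, y) ≡ 0 (mod 5); the common zeros in that column are the intersection.
  x = 0: f ≡ 0 at y ∈ {4}; g ≡ 0 at y ∈ {0}; common: ∅.
  x = 1: f ≡ 0 at y ∈ ∅; g ≡ 0 at y ∈ {4}; common: ∅.
  x = 2: f ≡ 0 at y ∈ ∅; g ≡ 0 at y ∈ {3}; common: ∅.
  x = 3: f ≡ 0 at y ∈ {1}; g ≡ 0 at y ∈ {2}; common: ∅.
  x = 4: f ≡ 0 at y ∈ {2, 3}; g ≡ 0 at y ∈ {1}; common: ∅.
Collecting: common zeros = ∅, so the count is 0.
Comparison with the Bézout bound: 0 ≤ 2 = deg(f)·deg(g), as expected for curves with no common component (the affine F_5-count falls short of the bound because intersections may lie at infinity, over extension fields, or carry multiplicity).


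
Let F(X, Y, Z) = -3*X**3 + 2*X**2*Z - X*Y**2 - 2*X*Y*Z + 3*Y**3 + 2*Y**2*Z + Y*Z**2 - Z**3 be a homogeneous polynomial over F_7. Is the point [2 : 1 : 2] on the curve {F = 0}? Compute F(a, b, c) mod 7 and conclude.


F(2,1,2) ≡ 6 (mod 7); P is NOT on the curve.

Evaluate F(2, 1, 2) term-by-term (mod 7).
  -3*X**3 ↦ -3·8·1·1 = -24
  2*X**2*Z ↦ 2·4·1·2 = 16
  -X*Y**2 ↦ -1·2·1·1 = -2
  -2*X*Y*Z ↦ -2·2·1·2 = -8
  3*Y**3 ↦ 3·1·1·1 = 3
  2*Y**2*Z ↦ 2·1·1·2 = 4
  Y*Z**2 ↦ 1·1·1·4 = 4
  -Z**3 ↦ -1·1·1·8 = -8
Sum: F(2, 1, 2) = (-24) + (16) + (-2) + (-8) + (3) + (4) + (4) + (-8) = -15.
Reducing mod 7: -15 ≡ 6 (mod 7).
Since F(a, b, c) ≡ 6 ≠ 0 (mod 7), P does NOT lie on the curve.


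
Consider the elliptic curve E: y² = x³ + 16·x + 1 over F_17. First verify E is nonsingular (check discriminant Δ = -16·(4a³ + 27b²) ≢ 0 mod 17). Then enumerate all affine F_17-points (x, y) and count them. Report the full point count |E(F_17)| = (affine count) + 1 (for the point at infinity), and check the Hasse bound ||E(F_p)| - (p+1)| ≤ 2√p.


Affine points = {(0, 1), (0, 16), (1, 1), (1, 16), (3, 5), (3, 12), (5, 6), (5, 11), (12, 0), (13, 3), (13, 14), (16, 1), (16, 16)}; affine count = 13; |E(F_17)| = 14.

Discriminant check: Δ ∝ 4a³ + 27b² = 4·16³ + 27·1² = 4·4096 + 27·1 ≡ 6 (mod 17). Nonzero ⇒ E is nonsingular.
For each x ∈ F_17, compute rhs = x³ + 16·x + 1 mod 17, then count y ∈ F_17 with y² ≡ rhs.
  x = 0: rhs = 1, matching y values: 1, 16 (2 points).
  x = 1: rhs = 1, matching y values: 1, 16 (2 points).
  x = 2: rhs = 7, matching y values: none (0 points).
  x = 3: rhs = 8, matching y values: 5, 12 (2 points).
  x = 4: rhs = 10, matching y values: none (0 points).
  x = 5: rhs = 2, matching y values: 6, 11 (2 points).
  x = 6: rhs = 7, matching y values: none (0 points).
  x = 7: rhs = 14, matching y values: none (0 points).
  x = 8: rhs = 12, matching y values: none (0 points).
  x = 9: rhs = 7, matching y values: none (0 points).
  x = 10: rhs = 5, matching y values: none (0 points).
  x = 11: rhs = 12, matching y values: none (0 points).
  x = 12: rhs = 0, matching y values: 0 (1 points).
  x = 13: rhs = 9, matching y values: 3, 14 (2 points).
  x = 14: rhs = 11, matching y values: none (0 points).
  x = 15: rhs = 12, matching y values: none (0 points).
  x = 16: rhs = 1, matching y values: 1, 16 (2 points).
Total affine count: 13.
Full point count |E(F_17)| = 13 + 1 = 14.
Hasse bound: |14 − (17+1)| = |-4| = 4 ≤ 2√17 ≈ 8.2462 ✓.
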